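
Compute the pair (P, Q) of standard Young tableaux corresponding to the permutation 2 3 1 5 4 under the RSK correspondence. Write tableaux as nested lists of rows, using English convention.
Insert each entry of the permutation into P by Schensted row insertion, recording in Q the position of each new cell.

Insert 2: appended to row 1. P = [[2]].
Insert 3: appended to row 1. P = [[2, 3]].
Insert 1: 1 bumps 2 from row 1; 2 starts row 2. P = [[1, 3], [2]].
Insert 5: appended to row 1. P = [[1, 3, 5], [2]].
Insert 4: 4 bumps 5 from row 1; 5 appends to row 2. P = [[1, 3, 4], [2, 5]].

So P = [[1, 3, 4], [2, 5]], Q = [[1, 2, 4], [3, 5]].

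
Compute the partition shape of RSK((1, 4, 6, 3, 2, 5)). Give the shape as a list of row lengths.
[3, 2, 1]

Row-insert each entry into an empty tableau.

After inserting 1: P = [[1]].
After inserting 4: P = [[1, 4]].
After inserting 6: P = [[1, 4, 6]].
After inserting 3: P = [[1, 3, 6], [4]].
After inserting 2: P = [[1, 2, 6], [3], [4]].
After inserting 5: P = [[1, 2, 5], [3, 6], [4]].

The final insertion tableau P = [[1, 2, 5], [3, 6], [4]] has shape [3, 2, 1].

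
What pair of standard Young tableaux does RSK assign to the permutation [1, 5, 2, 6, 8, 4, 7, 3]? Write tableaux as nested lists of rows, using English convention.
P = [[1, 2, 3, 7], [4, 6, 8], [5]], Q = [[1, 2, 4, 5], [3, 6, 7], [8]]

Insert each entry of the permutation into P by Schensted row insertion, recording in Q the position of each new cell.

Insert 1: appended to row 1. P = [[1]], Q = [[1]].
Insert 5: appended to row 1. P = [[1, 5]], Q = [[1, 2]].
Insert 2: 2 bumps 5 from row 1; 5 starts row 2. P = [[1, 2], [5]], Q = [[1, 2], [3]].
Insert 6: appended to row 1. P = [[1, 2, 6], [5]], Q = [[1, 2, 4], [3]].
Insert 8: appended to row 1. P = [[1, 2, 6, 8], [5]], Q = [[1, 2, 4, 5], [3]].
Insert 4: 4 bumps 6 from row 1; 6 appends to row 2. P = [[1, 2, 4, 8], [5, 6]], Q = [[1, 2, 4, 5], [3, 6]].
Insert 7: 7 bumps 8 from row 1; 8 appends to row 2. P = [[1, 2, 4, 7], [5, 6, 8]], Q = [[1, 2, 4, 5], [3, 6, 7]].
Insert 3: 3 bumps 4 from row 1; 4 bumps 5 from row 2; 5 starts row 3. P = [[1, 2, 3, 7], [4, 6, 8], [5]], Q = [[1, 2, 4, 5], [3, 6, 7], [8]].

So P = [[1, 2, 3, 7], [4, 6, 8], [5]], Q = [[1, 2, 4, 5], [3, 6, 7], [8]].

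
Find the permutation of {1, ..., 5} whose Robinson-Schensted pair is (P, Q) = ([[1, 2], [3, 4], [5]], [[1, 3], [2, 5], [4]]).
Reverse the RSK construction: for i from n down to 1, find the cell of Q containing i, remove the entry at that cell from P, and reverse-bump it up through P; the value ejected from row 1 is w(i).

Step i=5: Q has 5 at row 2, column 2; remove 4 from row 2 of P and reverse-bump: 4 enters row 1 and ejects 2. So w(5) = 2. P is now [[1, 4], [3], [5]].
Step i=4: Q has 4 at row 3, column 1; remove 5 from row 3 of P and reverse-bump: 5 enters row 2 and ejects 3; 3 enters row 1 and ejects 1. So w(4) = 1. P is now [[3, 4], [5]].
Step i=3: Q has 3 at row 1, column 2; remove that cell from P, ejecting 4. So w(3) = 4. P is now [[3], [5]].
Step i=2: Q has 2 at row 2, column 1; remove 5 from row 2 of P and reverse-bump: 5 enters row 1 and ejects 3. So w(2) = 3. P is now [[5]].
Step i=1: Q has 1 at row 1, column 1; remove that cell from P, ejecting 5. So w(1) = 5. P is now [].

So w = 5 3 4 1 2.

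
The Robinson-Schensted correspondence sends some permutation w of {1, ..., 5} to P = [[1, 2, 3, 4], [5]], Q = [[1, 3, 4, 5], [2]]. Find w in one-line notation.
Reverse the RSK construction: for i from n down to 1, find the cell of Q containing i, remove the entry at that cell from P, and reverse-bump it up through P; the value ejected from row 1 is w(i).

Step i=5: Q has 5 at row 1, column 4; remove that cell from P, ejecting 4. So w(5) = 4. P is now [[1, 2, 3], [5]].
Step i=4: Q has 4 at row 1, column 3; remove that cell from P, ejecting 3. So w(4) = 3. P is now [[1, 2], [5]].
Step i=3: Q has 3 at row 1, column 2; remove that cell from P, ejecting 2. So w(3) = 2. P is now [[1], [5]].
Step i=2: Q has 2 at row 2, column 1; remove 5 from row 2 of P and reverse-bump: 5 enters row 1 and ejects 1. So w(2) = 1. P is now [[5]].
Step i=1: Q has 1 at row 1, column 1; remove that cell from P, ejecting 5. So w(1) = 5. P is now [].

So w = 5 1 2 3 4.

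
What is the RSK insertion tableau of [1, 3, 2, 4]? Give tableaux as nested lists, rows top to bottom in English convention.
P = [[1, 2, 4], [3]]

Insert 1: appended to row 1. P = [[1]].
Insert 3: appended to row 1. P = [[1, 3]].
Insert 2: 2 bumps 3 from row 1; 3 starts row 2. P = [[1, 2], [3]].
Insert 4: appended to row 1. P = [[1, 2, 4], [3]].

So P = [[1, 2, 4], [3]].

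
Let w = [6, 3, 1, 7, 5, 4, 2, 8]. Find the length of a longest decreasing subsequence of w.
4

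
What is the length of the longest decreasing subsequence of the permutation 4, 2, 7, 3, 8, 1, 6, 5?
3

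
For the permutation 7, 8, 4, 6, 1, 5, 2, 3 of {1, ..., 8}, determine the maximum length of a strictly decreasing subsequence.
4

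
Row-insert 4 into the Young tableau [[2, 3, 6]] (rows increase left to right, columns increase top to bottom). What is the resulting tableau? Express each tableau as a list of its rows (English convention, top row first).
[[2, 3, 4], [6]]

In row 1, 4 replaces 6 (the leftmost entry greater than 4); 6 is bumped to row 2. 6 starts a new row 2. The new tableau is [[2, 3, 4], [6]].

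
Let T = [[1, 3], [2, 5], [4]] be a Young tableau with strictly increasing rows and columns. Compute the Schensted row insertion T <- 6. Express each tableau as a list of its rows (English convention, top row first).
6 is larger than every entry of row 1, so it is appended to row 1. The new tableau is [[1, 3, 6], [2, 5], [4]].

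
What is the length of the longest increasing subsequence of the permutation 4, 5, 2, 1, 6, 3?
3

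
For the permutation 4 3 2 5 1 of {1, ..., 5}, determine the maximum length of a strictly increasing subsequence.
2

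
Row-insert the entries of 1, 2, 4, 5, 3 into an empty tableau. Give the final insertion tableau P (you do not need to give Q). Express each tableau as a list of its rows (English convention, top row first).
Insert 1: appended to row 1. P = [[1]].
Insert 2: appended to row 1. P = [[1, 2]].
Insert 4: appended to row 1. P = [[1, 2, 4]].
Insert 5: appended to row 1. P = [[1, 2, 4, 5]].
Insert 3: 3 bumps 4 from row 1; 4 starts row 2. P = [[1, 2, 3, 5], [4]].

So P = [[1, 2, 3, 5], [4]].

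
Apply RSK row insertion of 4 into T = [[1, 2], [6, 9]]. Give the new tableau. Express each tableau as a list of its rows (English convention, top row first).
4 is larger than every entry of row 1, so it is appended to row 1. The new tableau is [[1, 2, 4], [6, 9]].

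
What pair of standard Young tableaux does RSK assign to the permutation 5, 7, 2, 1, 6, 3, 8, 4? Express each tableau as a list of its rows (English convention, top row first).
P = [[1, 3, 4], [2, 6, 8], [5, 7]], Q = [[1, 2, 7], [3, 5, 8], [4, 6]]

Insert each entry of the permutation into P by Schensted row insertion, recording in Q the position of each new cell.

Insert 5: appended to row 1. P = [[5]].
Insert 7: appended to row 1. P = [[5, 7]].
Insert 2: 2 bumps 5 from row 1; 5 starts row 2. P = [[2, 7], [5]].
Insert 1: 1 bumps 2 from row 1; 2 bumps 5 from row 2; 5 starts row 3. P = [[1, 7], [2], [5]].
Insert 6: 6 bumps 7 from row 1; 7 appends to row 2. P = [[1, 6], [2, 7], [5]].
Insert 3: 3 bumps 6 from row 1; 6 bumps 7 from row 2; 7 appends to row 3. P = [[1, 3], [2, 6], [5, 7]].
Insert 8: appended to row 1. P = [[1, 3, 8], [2, 6], [5, 7]].
Insert 4: 4 bumps 8 from row 1; 8 appends to row 2. P = [[1, 3, 4], [2, 6, 8], [5, 7]].

So P = [[1, 3, 4], [2, 6, 8], [5, 7]], Q = [[1, 2, 7], [3, 5, 8], [4, 6]].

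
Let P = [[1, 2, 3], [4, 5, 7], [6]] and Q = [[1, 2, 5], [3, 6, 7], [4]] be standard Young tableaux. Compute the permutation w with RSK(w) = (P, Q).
Reverse the RSK construction: for i from n down to 1, find the cell of Q containing i, remove the entry at that cell from P, and reverse-bump it up through P; the value ejected from row 1 is w(i).

Step i=7: Q has 7 at row 2, column 3; remove 7 from row 2 of P and reverse-bump: 7 enters row 1 and ejects 3. So w(7) = 3. P is now [[1, 2, 7], [4, 5], [6]].
Step i=6: Q has 6 at row 2, column 2; remove 5 from row 2 of P and reverse-bump: 5 enters row 1 and ejects 2. So w(6) = 2. P is now [[1, 5, 7], [4], [6]].
Step i=5: Q has 5 at row 1, column 3; remove that cell from P, ejecting 7. So w(5) = 7. P is now [[1, 5], [4], [6]].
Step i=4: Q has 4 at row 3, column 1; remove 6 from row 3 of P and reverse-bump: 6 enters row 2 and ejects 4; 4 enters row 1 and ejects 1. So w(4) = 1. P is now [[4, 5], [6]].
Step i=3: Q has 3 at row 2, column 1; remove 6 from row 2 of P and reverse-bump: 6 enters row 1 and ejects 5. So w(3) = 5. P is now [[4, 6]].
Step i=2: Q has 2 at row 1, column 2; remove that cell from P, ejecting 6. So w(2) = 6. P is now [[4]].
Step i=1: Q has 1 at row 1, column 1; remove that cell from P, ejecting 4. So w(1) = 4. P is now [].

So w = 4 6 5 1 7 2 3.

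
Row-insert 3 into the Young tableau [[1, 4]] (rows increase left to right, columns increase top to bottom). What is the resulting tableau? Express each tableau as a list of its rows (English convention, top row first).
In row 1, 3 replaces 4 (the leftmost entry greater than 3); 4 is bumped to row 2. 4 starts a new row 2. The new tableau is [[1, 3], [4]].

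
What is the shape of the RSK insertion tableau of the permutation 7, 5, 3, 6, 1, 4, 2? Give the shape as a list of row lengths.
[2, 2, 2, 1]

Row-insert each entry into an empty tableau.

After inserting 7: P = [[7]].
After inserting 5: P = [[5], [7]].
After inserting 3: P = [[3], [5], [7]].
After inserting 6: P = [[3, 6], [5], [7]].
After inserting 1: P = [[1, 6], [3], [5], [7]].
After inserting 4: P = [[1, 4], [3, 6], [5], [7]].
After inserting 2: P = [[1, 2], [3, 4], [5, 6], [7]].

The final insertion tableau P = [[1, 2], [3, 4], [5, 6], [7]] has shape [2, 2, 2, 1].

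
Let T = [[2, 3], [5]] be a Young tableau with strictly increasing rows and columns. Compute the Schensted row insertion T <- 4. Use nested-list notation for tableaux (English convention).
[[2, 3, 4], [5]]

4 is larger than every entry of row 1, so it is appended to row 1. The new tableau is [[2, 3, 4], [5]].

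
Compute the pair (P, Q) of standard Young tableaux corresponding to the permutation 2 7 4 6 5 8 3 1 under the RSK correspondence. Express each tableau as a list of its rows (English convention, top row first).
P = [[1, 3, 5, 8], [2], [4], [6], [7]], Q = [[1, 2, 4, 6], [3], [5], [7], [8]]

Insert each entry of the permutation into P by Schensted row insertion, recording in Q the position of each new cell.

Insert 2: appended to row 1. P = [[2]].
Insert 7: appended to row 1. P = [[2, 7]].
Insert 4: 4 bumps 7 from row 1; 7 starts row 2. P = [[2, 4], [7]].
Insert 6: appended to row 1. P = [[2, 4, 6], [7]].
Insert 5: 5 bumps 6 from row 1; 6 bumps 7 from row 2; 7 starts row 3. P = [[2, 4, 5], [6], [7]].
Insert 8: appended to row 1. P = [[2, 4, 5, 8], [6], [7]].
Insert 3: 3 bumps 4 from row 1; 4 bumps 6 from row 2; 6 bumps 7 from row 3; 7 starts row 4. P = [[2, 3, 5, 8], [4], [6], [7]].
Insert 1: 1 bumps 2 from row 1; 2 bumps 4 from row 2; 4 bumps 6 from row 3; 6 bumps 7 from row 4; 7 starts row 5. P = [[1, 3, 5, 8], [2], [4], [6], [7]].

So P = [[1, 3, 5, 8], [2], [4], [6], [7]], Q = [[1, 2, 4, 6], [3], [5], [7], [8]].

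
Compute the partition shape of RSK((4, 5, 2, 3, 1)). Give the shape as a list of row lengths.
Row-insert each entry into an empty tableau.

After inserting 4: P = [[4]].
After inserting 5: P = [[4, 5]].
After inserting 2: P = [[2, 5], [4]].
After inserting 3: P = [[2, 3], [4, 5]].
After inserting 1: P = [[1, 3], [2, 5], [4]].

The final insertion tableau P = [[1, 3], [2, 5], [4]] has shape [2, 2, 1].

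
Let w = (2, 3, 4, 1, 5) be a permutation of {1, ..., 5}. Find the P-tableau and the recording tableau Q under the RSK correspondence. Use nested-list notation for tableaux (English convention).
Insert each entry of the permutation into P by Schensted row insertion, recording in Q the position of each new cell.

Insert 2: appended to row 1. P = [[2]].
Insert 3: appended to row 1. P = [[2, 3]].
Insert 4: appended to row 1. P = [[2, 3, 4]].
Insert 1: 1 bumps 2 from row 1; 2 starts row 2. P = [[1, 3, 4], [2]].
Insert 5: appended to row 1. P = [[1, 3, 4, 5], [2]].

So P = [[1, 3, 4, 5], [2]], Q = [[1, 2, 3, 5], [4]].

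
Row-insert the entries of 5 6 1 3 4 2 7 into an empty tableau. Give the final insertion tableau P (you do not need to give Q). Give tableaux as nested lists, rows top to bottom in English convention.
After inserting 5: P = [[5]].
After inserting 6: P = [[5, 6]].
After inserting 1: P = [[1, 6], [5]].
After inserting 3: P = [[1, 3], [5, 6]].
After inserting 4: P = [[1, 3, 4], [5, 6]].
After inserting 2: P = [[1, 2, 4], [3, 6], [5]].
After inserting 7: P = [[1, 2, 4, 7], [3, 6], [5]].

So P = [[1, 2, 4, 7], [3, 6], [5]].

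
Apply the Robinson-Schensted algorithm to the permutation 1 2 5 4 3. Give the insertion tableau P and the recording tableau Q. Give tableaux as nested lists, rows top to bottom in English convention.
Insert each entry of the permutation into P by Schensted row insertion, recording in Q the position of each new cell.

Insert 1: appended to row 1. P = [[1]].
Insert 2: appended to row 1. P = [[1, 2]].
Insert 5: appended to row 1. P = [[1, 2, 5]].
Insert 4: 4 bumps 5 from row 1; 5 starts row 2. P = [[1, 2, 4], [5]].
Insert 3: 3 bumps 4 from row 1; 4 bumps 5 from row 2; 5 starts row 3. P = [[1, 2, 3], [4], [5]].

So P = [[1, 2, 3], [4], [5]], Q = [[1, 2, 3], [4], [5]].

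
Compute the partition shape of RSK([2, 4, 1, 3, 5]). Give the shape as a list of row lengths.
[3, 2]

Row-insert each entry into an empty tableau.

After inserting 2: P = [[2]].
After inserting 4: P = [[2, 4]].
After inserting 1: P = [[1, 4], [2]].
After inserting 3: P = [[1, 3], [2, 4]].
After inserting 5: P = [[1, 3, 5], [2, 4]].

The final insertion tableau P = [[1, 3, 5], [2, 4]] has shape [3, 2].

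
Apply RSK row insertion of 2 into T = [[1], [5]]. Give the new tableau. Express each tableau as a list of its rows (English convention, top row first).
[[1, 2], [5]]

2 is larger than every entry of row 1, so it is appended to row 1. The new tableau is [[1, 2], [5]].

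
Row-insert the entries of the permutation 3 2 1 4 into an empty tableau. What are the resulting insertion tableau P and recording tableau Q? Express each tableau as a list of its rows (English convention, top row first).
P = [[1, 4], [2], [3]], Q = [[1, 4], [2], [3]]

Insert each entry of the permutation into P by Schensted row insertion, recording in Q the position of each new cell.

After inserting 3: P = [[3]].
After inserting 2: P = [[2], [3]].
After inserting 1: P = [[1], [2], [3]].
After inserting 4: P = [[1, 4], [2], [3]].

So P = [[1, 4], [2], [3]], Q = [[1, 4], [2], [3]].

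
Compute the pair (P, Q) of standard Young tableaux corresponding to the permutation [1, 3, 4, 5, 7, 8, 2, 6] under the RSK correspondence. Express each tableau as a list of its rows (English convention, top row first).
Insert each entry of the permutation into P by Schensted row insertion, recording in Q the position of each new cell.

Insert 1: appended to row 1. P = [[1]].
Insert 3: appended to row 1. P = [[1, 3]].
Insert 4: appended to row 1. P = [[1, 3, 4]].
Insert 5: appended to row 1. P = [[1, 3, 4, 5]].
Insert 7: appended to row 1. P = [[1, 3, 4, 5, 7]].
Insert 8: appended to row 1. P = [[1, 3, 4, 5, 7, 8]].
Insert 2: 2 bumps 3 from row 1; 3 starts row 2. P = [[1, 2, 4, 5, 7, 8], [3]].
Insert 6: 6 bumps 7 from row 1; 7 appends to row 2. P = [[1, 2, 4, 5, 6, 8], [3, 7]].

So P = [[1, 2, 4, 5, 6, 8], [3, 7]], Q = [[1, 2, 3, 4, 5, 6], [7, 8]].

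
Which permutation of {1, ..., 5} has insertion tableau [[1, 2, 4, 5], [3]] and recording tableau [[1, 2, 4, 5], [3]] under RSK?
Reverse RSK: for i = n, n-1, ..., 1, locate i in Q, remove the corresponding corner cell from P, and reverse-bump its entry up through P; the value ejected from row 1 is w(i).

So w = 1 3 2 4 5.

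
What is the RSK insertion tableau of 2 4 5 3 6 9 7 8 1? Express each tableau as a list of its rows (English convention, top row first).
P = [[1, 3, 5, 6, 7, 8], [2, 9], [4]]

Insert 2: appended to row 1. P = [[2]].
Insert 4: appended to row 1. P = [[2, 4]].
Insert 5: appended to row 1. P = [[2, 4, 5]].
Insert 3: 3 bumps 4 from row 1; 4 starts row 2. P = [[2, 3, 5], [4]].
Insert 6: appended to row 1. P = [[2, 3, 5, 6], [4]].
Insert 9: appended to row 1. P = [[2, 3, 5, 6, 9], [4]].
Insert 7: 7 bumps 9 from row 1; 9 appends to row 2. P = [[2, 3, 5, 6, 7], [4, 9]].
Insert 8: appended to row 1. P = [[2, 3, 5, 6, 7, 8], [4, 9]].
Insert 1: 1 bumps 2 from row 1; 2 bumps 4 from row 2; 4 starts row 3. P = [[1, 3, 5, 6, 7, 8], [2, 9], [4]].

So P = [[1, 3, 5, 6, 7, 8], [2, 9], [4]].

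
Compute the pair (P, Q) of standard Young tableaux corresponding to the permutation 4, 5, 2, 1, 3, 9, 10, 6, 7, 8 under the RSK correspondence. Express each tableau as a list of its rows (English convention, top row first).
Insert each entry of the permutation into P by Schensted row insertion, recording in Q the position of each new cell.

Insert 4: appended to row 1. P = [[4]].
Insert 5: appended to row 1. P = [[4, 5]].
Insert 2: 2 bumps 4 from row 1; 4 starts row 2. P = [[2, 5], [4]].
Insert 1: 1 bumps 2 from row 1; 2 bumps 4 from row 2; 4 starts row 3. P = [[1, 5], [2], [4]].
Insert 3: 3 bumps 5 from row 1; 5 appends to row 2. P = [[1, 3], [2, 5], [4]].
Insert 9: appended to row 1. P = [[1, 3, 9], [2, 5], [4]].
Insert 10: appended to row 1. P = [[1, 3, 9, 10], [2, 5], [4]].
Insert 6: 6 bumps 9 from row 1; 9 appends to row 2. P = [[1, 3, 6, 10], [2, 5, 9], [4]].
Insert 7: 7 bumps 10 from row 1; 10 appends to row 2. P = [[1, 3, 6, 7], [2, 5, 9, 10], [4]].
Insert 8: appended to row 1. P = [[1, 3, 6, 7, 8], [2, 5, 9, 10], [4]].

So P = [[1, 3, 6, 7, 8], [2, 5, 9, 10], [4]], Q = [[1, 2, 6, 7, 10], [3, 5, 8, 9], [4]].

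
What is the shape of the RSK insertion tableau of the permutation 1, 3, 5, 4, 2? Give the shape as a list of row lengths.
[3, 1, 1]

Row-insert each entry into an empty tableau.

After inserting 1: P = [[1]].
After inserting 3: P = [[1, 3]].
After inserting 5: P = [[1, 3, 5]].
After inserting 4: P = [[1, 3, 4], [5]].
After inserting 2: P = [[1, 2, 4], [3], [5]].

The final insertion tableau P = [[1, 2, 4], [3], [5]] has shape [3, 1, 1].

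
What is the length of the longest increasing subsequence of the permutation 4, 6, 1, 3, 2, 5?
3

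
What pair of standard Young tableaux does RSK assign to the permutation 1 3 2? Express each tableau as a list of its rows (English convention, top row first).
P = [[1, 2], [3]], Q = [[1, 2], [3]]

Insert each entry of the permutation into P by Schensted row insertion, recording in Q the position of each new cell.

Insert 1: appended to row 1. P = [[1]].
Insert 3: appended to row 1. P = [[1, 3]].
Insert 2: 2 bumps 3 from row 1; 3 starts row 2. P = [[1, 2], [3]].

So P = [[1, 2], [3]], Q = [[1, 2], [3]].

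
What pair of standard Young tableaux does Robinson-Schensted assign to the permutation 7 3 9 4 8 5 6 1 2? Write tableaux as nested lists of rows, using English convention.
Insert each entry of the permutation into P by Schensted row insertion, recording in Q the position of each new cell.

Insert 7: appended to row 1. P = [[7]], Q = [[1]].
Insert 3: 3 bumps 7 from row 1; 7 starts row 2. P = [[3], [7]], Q = [[1], [2]].
Insert 9: appended to row 1. P = [[3, 9], [7]], Q = [[1, 3], [2]].
Insert 4: 4 bumps 9 from row 1; 9 appends to row 2. P = [[3, 4], [7, 9]], Q = [[1, 3], [2, 4]].
Insert 8: appended to row 1. P = [[3, 4, 8], [7, 9]], Q = [[1, 3, 5], [2, 4]].
Insert 5: 5 bumps 8 from row 1; 8 bumps 9 from row 2; 9 starts row 3. P = [[3, 4, 5], [7, 8], [9]], Q = [[1, 3, 5], [2, 4], [6]].
Insert 6: appended to row 1. P = [[3, 4, 5, 6], [7, 8], [9]], Q = [[1, 3, 5, 7], [2, 4], [6]].
Insert 1: 1 bumps 3 from row 1; 3 bumps 7 from row 2; 7 bumps 9 from row 3; 9 starts row 4. P = [[1, 4, 5, 6], [3, 8], [7], [9]], Q = [[1, 3, 5, 7], [2, 4], [6], [8]].
Insert 2: 2 bumps 4 from row 1; 4 bumps 8 from row 2; 8 appends to row 3. P = [[1, 2, 5, 6], [3, 4], [7, 8], [9]], Q = [[1, 3, 5, 7], [2, 4], [6, 9], [8]].

So P = [[1, 2, 5, 6], [3, 4], [7, 8], [9]], Q = [[1, 3, 5, 7], [2, 4], [6, 9], [8]].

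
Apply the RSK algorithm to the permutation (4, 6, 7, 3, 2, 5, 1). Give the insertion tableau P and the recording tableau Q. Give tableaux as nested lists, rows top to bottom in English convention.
P = [[1, 5, 7], [2, 6], [3], [4]], Q = [[1, 2, 3], [4, 6], [5], [7]]

Insert each entry of the permutation into P by Schensted row insertion, recording in Q the position of each new cell.

Insert 4: appended to row 1. P = [[4]].
Insert 6: appended to row 1. P = [[4, 6]].
Insert 7: appended to row 1. P = [[4, 6, 7]].
Insert 3: 3 bumps 4 from row 1; 4 starts row 2. P = [[3, 6, 7], [4]].
Insert 2: 2 bumps 3 from row 1; 3 bumps 4 from row 2; 4 starts row 3. P = [[2, 6, 7], [3], [4]].
Insert 5: 5 bumps 6 from row 1; 6 appends to row 2. P = [[2, 5, 7], [3, 6], [4]].
Insert 1: 1 bumps 2 from row 1; 2 bumps 3 from row 2; 3 bumps 4 from row 3; 4 starts row 4. P = [[1, 5, 7], [2, 6], [3], [4]].

So P = [[1, 5, 7], [2, 6], [3], [4]], Q = [[1, 2, 3], [4, 6], [5], [7]].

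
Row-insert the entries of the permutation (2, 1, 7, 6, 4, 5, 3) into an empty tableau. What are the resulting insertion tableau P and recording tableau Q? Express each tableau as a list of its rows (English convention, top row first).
P = [[1, 3, 5], [2, 4], [6], [7]], Q = [[1, 3, 6], [2, 4], [5], [7]]

Insert each entry of the permutation into P by Schensted row insertion, recording in Q the position of each new cell.

After inserting 2: P = [[2]].
After inserting 1: P = [[1], [2]].
After inserting 7: P = [[1, 7], [2]].
After inserting 6: P = [[1, 6], [2, 7]].
After inserting 4: P = [[1, 4], [2, 6], [7]].
After inserting 5: P = [[1, 4, 5], [2, 6], [7]].
After inserting 3: P = [[1, 3, 5], [2, 4], [6], [7]].

So P = [[1, 3, 5], [2, 4], [6], [7]], Q = [[1, 3, 6], [2, 4], [5], [7]].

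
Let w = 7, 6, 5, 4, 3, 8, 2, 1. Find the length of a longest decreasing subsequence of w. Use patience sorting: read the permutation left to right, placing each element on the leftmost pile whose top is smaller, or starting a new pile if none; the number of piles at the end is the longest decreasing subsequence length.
7: new pile. tops = [7]
6: new pile. tops = [7, 6]
5: new pile. tops = [7, 6, 5]
4: new pile. tops = [7, 6, 5, 4]
3: new pile. tops = [7, 6, 5, 4, 3]
8: onto pile 1 (replacing 7). tops = [8, 6, 5, 4, 3]
2: new pile. tops = [8, 6, 5, 4, 3, 2]
1: new pile. tops = [8, 6, 5, 4, 3, 2, 1]

7 piles, so the longest decreasing subsequence has length 7.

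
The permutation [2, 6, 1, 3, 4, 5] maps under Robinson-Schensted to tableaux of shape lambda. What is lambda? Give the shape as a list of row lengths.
Row-insert each entry into an empty tableau.

After inserting 2: P = [[2]].
After inserting 6: P = [[2, 6]].
After inserting 1: P = [[1, 6], [2]].
After inserting 3: P = [[1, 3], [2, 6]].
After inserting 4: P = [[1, 3, 4], [2, 6]].
After inserting 5: P = [[1, 3, 4, 5], [2, 6]].

The final insertion tableau P = [[1, 3, 4, 5], [2, 6]] has shape [4, 2].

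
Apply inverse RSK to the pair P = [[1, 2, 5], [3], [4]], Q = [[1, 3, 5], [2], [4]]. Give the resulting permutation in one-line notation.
Reverse RSK: for i = n, n-1, ..., 1, locate i in Q, remove the corresponding corner cell from P, and reverse-bump its entry up through P; the value ejected from row 1 is w(i).

So w = 4 1 3 2 5.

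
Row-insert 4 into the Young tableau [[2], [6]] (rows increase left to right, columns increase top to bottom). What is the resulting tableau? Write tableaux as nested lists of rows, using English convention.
4 is larger than every entry of row 1, so it is appended to row 1. The new tableau is [[2, 4], [6]].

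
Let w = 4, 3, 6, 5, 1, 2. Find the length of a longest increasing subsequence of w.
2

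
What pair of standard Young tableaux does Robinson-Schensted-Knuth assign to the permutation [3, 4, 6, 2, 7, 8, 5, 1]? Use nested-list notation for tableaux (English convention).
P = [[1, 4, 5, 7, 8], [2, 6], [3]], Q = [[1, 2, 3, 5, 6], [4, 7], [8]]

Insert each entry of the permutation into P by Schensted row insertion, recording in Q the position of each new cell.

Insert 3: appended to row 1. P = [[3]], Q = [[1]].
Insert 4: appended to row 1. P = [[3, 4]], Q = [[1, 2]].
Insert 6: appended to row 1. P = [[3, 4, 6]], Q = [[1, 2, 3]].
Insert 2: 2 bumps 3 from row 1; 3 starts row 2. P = [[2, 4, 6], [3]], Q = [[1, 2, 3], [4]].
Insert 7: appended to row 1. P = [[2, 4, 6, 7], [3]], Q = [[1, 2, 3, 5], [4]].
Insert 8: appended to row 1. P = [[2, 4, 6, 7, 8], [3]], Q = [[1, 2, 3, 5, 6], [4]].
Insert 5: 5 bumps 6 from row 1; 6 appends to row 2. P = [[2, 4, 5, 7, 8], [3, 6]], Q = [[1, 2, 3, 5, 6], [4, 7]].
Insert 1: 1 bumps 2 from row 1; 2 bumps 3 from row 2; 3 starts row 3. P = [[1, 4, 5, 7, 8], [2, 6], [3]], Q = [[1, 2, 3, 5, 6], [4, 7], [8]].

So P = [[1, 4, 5, 7, 8], [2, 6], [3]], Q = [[1, 2, 3, 5, 6], [4, 7], [8]].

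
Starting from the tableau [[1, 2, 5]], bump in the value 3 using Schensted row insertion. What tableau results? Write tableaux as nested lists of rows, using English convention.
In row 1, 3 replaces 5 (the leftmost entry greater than 3); 5 is bumped to row 2. 5 starts a new row 2. The new tableau is [[1, 2, 3], [5]].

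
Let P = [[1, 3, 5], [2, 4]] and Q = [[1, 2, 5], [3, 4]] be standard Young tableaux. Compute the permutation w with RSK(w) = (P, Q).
Reverse the RSK construction: for i from n down to 1, find the cell of Q containing i, remove the entry at that cell from P, and reverse-bump it up through P; the value ejected from row 1 is w(i).

Step i=5: Q has 5 at row 1, column 3; remove that cell from P, ejecting 5. So w(5) = 5. P is now [[1, 3], [2, 4]].
Step i=4: Q has 4 at row 2, column 2; remove 4 from row 2 of P and reverse-bump: 4 enters row 1 and ejects 3. So w(4) = 3. P is now [[1, 4], [2]].
Step i=3: Q has 3 at row 2, column 1; remove 2 from row 2 of P and reverse-bump: 2 enters row 1 and ejects 1. So w(3) = 1. P is now [[2, 4]].
Step i=2: Q has 2 at row 1, column 2; remove that cell from P, ejecting 4. So w(2) = 4. P is now [[2]].
Step i=1: Q has 1 at row 1, column 1; remove that cell from P, ejecting 2. So w(1) = 2. P is now [].

So w = 2 4 1 3 5.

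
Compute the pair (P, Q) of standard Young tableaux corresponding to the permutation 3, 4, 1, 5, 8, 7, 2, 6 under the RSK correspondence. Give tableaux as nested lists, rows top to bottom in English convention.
P = [[1, 2, 5, 6], [3, 4, 7], [8]], Q = [[1, 2, 4, 5], [3, 6, 8], [7]]

Insert each entry of the permutation into P by Schensted row insertion, recording in Q the position of each new cell.

Insert 3: appended to row 1. P = [[3]], Q = [[1]].
Insert 4: appended to row 1. P = [[3, 4]], Q = [[1, 2]].
Insert 1: 1 bumps 3 from row 1; 3 starts row 2. P = [[1, 4], [3]], Q = [[1, 2], [3]].
Insert 5: appended to row 1. P = [[1, 4, 5], [3]], Q = [[1, 2, 4], [3]].
Insert 8: appended to row 1. P = [[1, 4, 5, 8], [3]], Q = [[1, 2, 4, 5], [3]].
Insert 7: 7 bumps 8 from row 1; 8 appends to row 2. P = [[1, 4, 5, 7], [3, 8]], Q = [[1, 2, 4, 5], [3, 6]].
Insert 2: 2 bumps 4 from row 1; 4 bumps 8 from row 2; 8 starts row 3. P = [[1, 2, 5, 7], [3, 4], [8]], Q = [[1, 2, 4, 5], [3, 6], [7]].
Insert 6: 6 bumps 7 from row 1; 7 appends to row 2. P = [[1, 2, 5, 6], [3, 4, 7], [8]], Q = [[1, 2, 4, 5], [3, 6, 8], [7]].

So P = [[1, 2, 5, 6], [3, 4, 7], [8]], Q = [[1, 2, 4, 5], [3, 6, 8], [7]].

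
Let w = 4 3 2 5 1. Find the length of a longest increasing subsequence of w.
2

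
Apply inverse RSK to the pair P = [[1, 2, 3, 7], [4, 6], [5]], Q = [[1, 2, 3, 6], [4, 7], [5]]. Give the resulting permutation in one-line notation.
Reverse RSK: for i = n, n-1, ..., 1, locate i in Q, remove the corresponding corner cell from P, and reverse-bump its entry up through P; the value ejected from row 1 is w(i).

So w = 1 5 6 4 2 7 3.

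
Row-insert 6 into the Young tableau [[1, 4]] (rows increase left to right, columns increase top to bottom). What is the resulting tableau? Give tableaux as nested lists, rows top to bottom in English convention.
6 is larger than every entry of row 1, so it is appended to row 1. The new tableau is [[1, 4, 6]].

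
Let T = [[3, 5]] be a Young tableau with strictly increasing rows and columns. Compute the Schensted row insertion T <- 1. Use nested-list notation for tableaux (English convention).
In row 1, 1 replaces 3 (the leftmost entry greater than 1); 3 is bumped to row 2. 3 starts a new row 2. The new tableau is [[1, 5], [3]].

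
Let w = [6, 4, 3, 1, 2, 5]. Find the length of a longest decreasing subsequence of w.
4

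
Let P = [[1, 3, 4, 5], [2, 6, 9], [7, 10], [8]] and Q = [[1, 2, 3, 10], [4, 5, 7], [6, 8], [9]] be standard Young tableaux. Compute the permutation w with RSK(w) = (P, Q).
2 8 10 1 7 3 9 6 4 5

Reverse the RSK construction: for i from n down to 1, find the cell of Q containing i, remove the entry at that cell from P, and reverse-bump it up through P; the value ejected from row 1 is w(i).

Step i=10: Q has 10 at row 1, column 4; remove that cell from P, ejecting 5. So w(10) = 5. P is now [[1, 3, 4], [2, 6, 9], [7, 10], [8]].
Step i=9: Q has 9 at row 4, column 1; remove 8 from row 4 of P and reverse-bump: 8 enters row 3 and ejects 7; 7 enters row 2 and ejects 6; 6 enters row 1 and ejects 4. So w(9) = 4. P is now [[1, 3, 6], [2, 7, 9], [8, 10]].
Step i=8: Q has 8 at row 3, column 2; remove 10 from row 3 of P and reverse-bump: 10 enters row 2 and ejects 9; 9 enters row 1 and ejects 6. So w(8) = 6. P is now [[1, 3, 9], [2, 7, 10], [8]].
Step i=7: Q has 7 at row 2, column 3; remove 10 from row 2 of P and reverse-bump: 10 enters row 1 and ejects 9. So w(7) = 9. P is now [[1, 3, 10], [2, 7], [8]].
Step i=6: Q has 6 at row 3, column 1; remove 8 from row 3 of P and reverse-bump: 8 enters row 2 and ejects 7; 7 enters row 1 and ejects 3. So w(6) = 3. P is now [[1, 7, 10], [2, 8]].
Step i=5: Q has 5 at row 2, column 2; remove 8 from row 2 of P and reverse-bump: 8 enters row 1 and ejects 7. So w(5) = 7. P is now [[1, 8, 10], [2]].
Step i=4: Q has 4 at row 2, column 1; remove 2 from row 2 of P and reverse-bump: 2 enters row 1 and ejects 1. So w(4) = 1. P is now [[2, 8, 10]].
Step i=3: Q has 3 at row 1, column 3; remove that cell from P, ejecting 10. So w(3) = 10. P is now [[2, 8]].
Step i=2: Q has 2 at row 1, column 2; remove that cell from P, ejecting 8. So w(2) = 8. P is now [[2]].
Step i=1: Q has 1 at row 1, column 1; remove that cell from P, ejecting 2. So w(1) = 2. P is now [].

So w = 2 8 10 1 7 3 9 6 4 5.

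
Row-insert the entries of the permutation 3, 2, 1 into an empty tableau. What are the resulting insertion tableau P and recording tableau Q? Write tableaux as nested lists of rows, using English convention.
P = [[1], [2], [3]], Q = [[1], [2], [3]]

Insert each entry of the permutation into P by Schensted row insertion, recording in Q the position of each new cell.

After inserting 3: P = [[3]].
After inserting 2: P = [[2], [3]].
After inserting 1: P = [[1], [2], [3]].

So P = [[1], [2], [3]], Q = [[1], [2], [3]].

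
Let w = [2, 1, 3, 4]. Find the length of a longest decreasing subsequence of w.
2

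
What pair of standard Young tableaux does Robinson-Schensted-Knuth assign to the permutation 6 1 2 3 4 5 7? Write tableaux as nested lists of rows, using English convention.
P = [[1, 2, 3, 4, 5, 7], [6]], Q = [[1, 3, 4, 5, 6, 7], [2]]

Insert each entry of the permutation into P by Schensted row insertion, recording in Q the position of each new cell.

Insert 6: appended to row 1. P = [[6]], Q = [[1]].
Insert 1: 1 bumps 6 from row 1; 6 starts row 2. P = [[1], [6]], Q = [[1], [2]].
Insert 2: appended to row 1. P = [[1, 2], [6]], Q = [[1, 3], [2]].
Insert 3: appended to row 1. P = [[1, 2, 3], [6]], Q = [[1, 3, 4], [2]].
Insert 4: appended to row 1. P = [[1, 2, 3, 4], [6]], Q = [[1, 3, 4, 5], [2]].
Insert 5: appended to row 1. P = [[1, 2, 3, 4, 5], [6]], Q = [[1, 3, 4, 5, 6], [2]].
Insert 7: appended to row 1. P = [[1, 2, 3, 4, 5, 7], [6]], Q = [[1, 3, 4, 5, 6, 7], [2]].

So P = [[1, 2, 3, 4, 5, 7], [6]], Q = [[1, 3, 4, 5, 6, 7], [2]].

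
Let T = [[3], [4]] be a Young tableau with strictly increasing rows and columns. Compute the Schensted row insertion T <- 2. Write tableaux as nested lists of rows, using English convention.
In row 1, 2 replaces 3 (the leftmost entry greater than 2); 3 is bumped to row 2. In row 2, 3 replaces 4 (the leftmost entry greater than 3); 4 is bumped to row 3. 4 starts a new row 3. The new tableau is [[2], [3], [4]].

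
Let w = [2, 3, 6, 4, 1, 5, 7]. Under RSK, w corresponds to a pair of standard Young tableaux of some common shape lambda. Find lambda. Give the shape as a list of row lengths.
[5, 1, 1]

RSK row insertion gives P = [[1, 3, 4, 5, 7], [2], [6]], which has shape [5, 1, 1].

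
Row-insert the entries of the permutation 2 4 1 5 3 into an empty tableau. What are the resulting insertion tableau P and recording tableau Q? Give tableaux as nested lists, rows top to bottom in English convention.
Insert each entry of the permutation into P by Schensted row insertion, recording in Q the position of each new cell.

Insert 2: appended to row 1. P = [[2]].
Insert 4: appended to row 1. P = [[2, 4]].
Insert 1: 1 bumps 2 from row 1; 2 starts row 2. P = [[1, 4], [2]].
Insert 5: appended to row 1. P = [[1, 4, 5], [2]].
Insert 3: 3 bumps 4 from row 1; 4 appends to row 2. P = [[1, 3, 5], [2, 4]].

So P = [[1, 3, 5], [2, 4]], Q = [[1, 2, 4], [3, 5]].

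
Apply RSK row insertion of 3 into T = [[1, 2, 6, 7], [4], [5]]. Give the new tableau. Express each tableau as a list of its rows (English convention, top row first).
[[1, 2, 3, 7], [4, 6], [5]]

In row 1, 3 replaces 6 (the leftmost entry greater than 3); 6 is bumped to row 2. 6 is appended to row 2. The new tableau is [[1, 2, 3, 7], [4, 6], [5]].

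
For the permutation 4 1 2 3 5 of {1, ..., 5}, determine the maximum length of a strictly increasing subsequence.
4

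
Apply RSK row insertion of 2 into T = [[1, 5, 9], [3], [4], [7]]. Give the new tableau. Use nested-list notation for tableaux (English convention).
In row 1, 2 replaces 5 (the leftmost entry greater than 2); 5 is bumped to row 2. 5 is appended to row 2. The new tableau is [[1, 2, 9], [3, 5], [4], [7]].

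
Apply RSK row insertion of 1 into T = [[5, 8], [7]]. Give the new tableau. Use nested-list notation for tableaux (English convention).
In row 1, 1 replaces 5 (the leftmost entry greater than 1); 5 is bumped to row 2. In row 2, 5 replaces 7 (the leftmost entry greater than 5); 7 is bumped to row 3. 7 starts a new row 3. The new tableau is [[1, 8], [5], [7]].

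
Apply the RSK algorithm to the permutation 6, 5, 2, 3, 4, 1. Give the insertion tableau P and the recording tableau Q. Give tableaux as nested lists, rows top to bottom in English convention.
P = [[1, 3, 4], [2], [5], [6]], Q = [[1, 4, 5], [2], [3], [6]]

Insert each entry of the permutation into P by Schensted row insertion, recording in Q the position of each new cell.

Insert 6: appended to row 1. P = [[6]].
Insert 5: 5 bumps 6 from row 1; 6 starts row 2. P = [[5], [6]].
Insert 2: 2 bumps 5 from row 1; 5 bumps 6 from row 2; 6 starts row 3. P = [[2], [5], [6]].
Insert 3: appended to row 1. P = [[2, 3], [5], [6]].
Insert 4: appended to row 1. P = [[2, 3, 4], [5], [6]].
Insert 1: 1 bumps 2 from row 1; 2 bumps 5 from row 2; 5 bumps 6 from row 3; 6 starts row 4. P = [[1, 3, 4], [2], [5], [6]].

So P = [[1, 3, 4], [2], [5], [6]], Q = [[1, 4, 5], [2], [3], [6]].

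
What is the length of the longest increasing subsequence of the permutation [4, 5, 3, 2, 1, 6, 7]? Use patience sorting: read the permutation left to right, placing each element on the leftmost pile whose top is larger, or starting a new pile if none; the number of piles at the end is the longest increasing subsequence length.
4

4: new pile. tops = [4]
5: new pile. tops = [4, 5]
3: onto pile 1 (replacing 4). tops = [3, 5]
2: onto pile 1 (replacing 3). tops = [2, 5]
1: onto pile 1 (replacing 2). tops = [1, 5]
6: new pile. tops = [1, 5, 6]
7: new pile. tops = [1, 5, 6, 7]

4 piles, so the longest increasing subsequence has length 4.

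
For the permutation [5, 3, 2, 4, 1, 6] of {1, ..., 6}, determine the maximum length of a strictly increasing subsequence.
3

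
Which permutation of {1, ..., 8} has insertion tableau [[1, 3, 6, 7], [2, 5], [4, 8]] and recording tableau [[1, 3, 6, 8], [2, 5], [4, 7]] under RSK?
4 2 8 1 5 6 3 7

Reverse the RSK construction: for i from n down to 1, find the cell of Q containing i, remove the entry at that cell from P, and reverse-bump it up through P; the value ejected from row 1 is w(i).

Step i=8: Q has 8 at row 1, column 4; remove that cell from P, ejecting 7. So w(8) = 7. P is now [[1, 3, 6], [2, 5], [4, 8]].
Step i=7: Q has 7 at row 3, column 2; remove 8 from row 3 of P and reverse-bump: 8 enters row 2 and ejects 5; 5 enters row 1 and ejects 3. So w(7) = 3. P is now [[1, 5, 6], [2, 8], [4]].
Step i=6: Q has 6 at row 1, column 3; remove that cell from P, ejecting 6. So w(6) = 6. P is now [[1, 5], [2, 8], [4]].
Step i=5: Q has 5 at row 2, column 2; remove 8 from row 2 of P and reverse-bump: 8 enters row 1 and ejects 5. So w(5) = 5. P is now [[1, 8], [2], [4]].
Step i=4: Q has 4 at row 3, column 1; remove 4 from row 3 of P and reverse-bump: 4 enters row 2 and ejects 2; 2 enters row 1 and ejects 1. So w(4) = 1. P is now [[2, 8], [4]].
Step i=3: Q has 3 at row 1, column 2; remove that cell from P, ejecting 8. So w(3) = 8. P is now [[2], [4]].
Step i=2: Q has 2 at row 2, column 1; remove 4 from row 2 of P and reverse-bump: 4 enters row 1 and ejects 2. So w(2) = 2. P is now [[4]].
Step i=1: Q has 1 at row 1, column 1; remove that cell from P, ejecting 4. So w(1) = 4. P is now [].

So w = 4 2 8 1 5 6 3 7.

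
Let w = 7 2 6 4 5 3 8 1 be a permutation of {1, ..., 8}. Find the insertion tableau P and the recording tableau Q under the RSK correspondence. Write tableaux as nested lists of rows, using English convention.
P = [[1, 3, 5, 8], [2], [4], [6], [7]], Q = [[1, 3, 5, 7], [2], [4], [6], [8]]

Insert each entry of the permutation into P by Schensted row insertion, recording in Q the position of each new cell.

Insert 7: appended to row 1. P = [[7]], Q = [[1]].
Insert 2: 2 bumps 7 from row 1; 7 starts row 2. P = [[2], [7]], Q = [[1], [2]].
Insert 6: appended to row 1. P = [[2, 6], [7]], Q = [[1, 3], [2]].
Insert 4: 4 bumps 6 from row 1; 6 bumps 7 from row 2; 7 starts row 3. P = [[2, 4], [6], [7]], Q = [[1, 3], [2], [4]].
Insert 5: appended to row 1. P = [[2, 4, 5], [6], [7]], Q = [[1, 3, 5], [2], [4]].
Insert 3: 3 bumps 4 from row 1; 4 bumps 6 from row 2; 6 bumps 7 from row 3; 7 starts row 4. P = [[2, 3, 5], [4], [6], [7]], Q = [[1, 3, 5], [2], [4], [6]].
Insert 8: appended to row 1. P = [[2, 3, 5, 8], [4], [6], [7]], Q = [[1, 3, 5, 7], [2], [4], [6]].
Insert 1: 1 bumps 2 from row 1; 2 bumps 4 from row 2; 4 bumps 6 from row 3; 6 bumps 7 from row 4; 7 starts row 5. P = [[1, 3, 5, 8], [2], [4], [6], [7]], Q = [[1, 3, 5, 7], [2], [4], [6], [8]].

So P = [[1, 3, 5, 8], [2], [4], [6], [7]], Q = [[1, 3, 5, 7], [2], [4], [6], [8]].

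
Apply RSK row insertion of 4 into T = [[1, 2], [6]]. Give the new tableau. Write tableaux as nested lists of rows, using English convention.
4 is larger than every entry of row 1, so it is appended to row 1. The new tableau is [[1, 2, 4], [6]].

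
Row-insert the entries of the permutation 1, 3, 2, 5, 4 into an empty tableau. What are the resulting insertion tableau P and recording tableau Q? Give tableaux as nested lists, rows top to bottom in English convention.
P = [[1, 2, 4], [3, 5]], Q = [[1, 2, 4], [3, 5]]

Insert each entry of the permutation into P by Schensted row insertion, recording in Q the position of each new cell.

Insert 1: appended to row 1. P = [[1]].
Insert 3: appended to row 1. P = [[1, 3]].
Insert 2: 2 bumps 3 from row 1; 3 starts row 2. P = [[1, 2], [3]].
Insert 5: appended to row 1. P = [[1, 2, 5], [3]].
Insert 4: 4 bumps 5 from row 1; 5 appends to row 2. P = [[1, 2, 4], [3, 5]].

So P = [[1, 2, 4], [3, 5]], Q = [[1, 2, 4], [3, 5]].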